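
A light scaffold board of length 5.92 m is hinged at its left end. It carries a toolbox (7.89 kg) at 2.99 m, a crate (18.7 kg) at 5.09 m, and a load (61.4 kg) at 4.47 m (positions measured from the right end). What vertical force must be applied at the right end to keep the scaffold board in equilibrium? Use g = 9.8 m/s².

Taking torques about the left end:
Toolbox: 7.89 × 9.8 = 77.32 N down at 2.99 m → arm 2.93 m, τ = 77.32 × 2.93 = 226.5 N·m clockwise.
Crate: 18.7 × 9.8 = 183.3 N down at 5.09 m → arm 0.83 m, τ = 183.3 × 0.83 = 152.1 N·m clockwise.
Load: 61.4 × 9.8 = 601.7 N down at 4.47 m → arm 1.45 m, τ = 601.7 × 1.45 = 872.5 N·m clockwise.
Net moment of the loads = 1251 N·m clockwise.
The upward force F acts at the right end, arm 5.92 m, giving F × 5.92 counterclockwise.
Στ = 0 ⇒ F × 5.92 = 1251 ⇒ F = 1251 / 5.92 = 211 N.

F ≈ 211 N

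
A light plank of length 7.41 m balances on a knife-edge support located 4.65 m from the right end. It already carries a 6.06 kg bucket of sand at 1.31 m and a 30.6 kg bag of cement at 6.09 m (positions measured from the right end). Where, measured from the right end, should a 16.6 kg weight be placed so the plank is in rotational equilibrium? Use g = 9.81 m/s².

Choose the knife-edge support (at 4.65 m from the right end) as the axis so the support reaction has zero arm there.
Bucket of sand: 6.06 × 9.81 = 59.45 N down at 1.31 m → arm 3.34 m, τ = 59.45 × 3.34 = 198.6 N·m clockwise.
Bag of cement: 30.6 × 9.81 = 300.2 N down at 6.09 m → arm 1.44 m, τ = 300.2 × 1.44 = 432.3 N·m counterclockwise.
Net moment of existing loads = 233.7 N·m counterclockwise.
The weight weighs 16.6 × 9.81 = 162.8 N and must supply an equal clockwise moment, so its lever arm about the knife-edge support is 233.7 / 162.8 = 1.44 m.
That puts it at 4.65 − 1.44 = 3.21 m from the right end.

x ≈ 3.21 m from the right end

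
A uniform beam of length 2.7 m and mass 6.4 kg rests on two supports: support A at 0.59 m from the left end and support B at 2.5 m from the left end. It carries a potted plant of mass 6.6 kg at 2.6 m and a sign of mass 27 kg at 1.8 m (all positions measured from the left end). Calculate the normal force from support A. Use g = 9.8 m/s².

R_A ≈ 131 N

Sum moments about support B (its reaction then has zero moment arm).
Beam weight: 6.4 × 9.8 = 62.72 N down at 1.35 m → arm 1.15 m, τ = 62.72 × 1.15 = 72.13 N·m counterclockwise.
Potted plant: 6.6 × 9.8 = 64.68 N down at 2.6 m → arm 0.1 m, τ = 64.68 × 0.1 = 6.468 N·m clockwise.
Sign: 27 × 9.8 = 264.6 N down at 1.8 m → arm 0.7 m, τ = 264.6 × 0.7 = 185.2 N·m counterclockwise.
Net load moment about support B = 250.9 N·m counterclockwise.
Reaction R at support A is upward at 0.59 m, arm 1.91 m → moment R × 1.91 clockwise.
Στ = 0 ⇒ R × 1.91 = 250.9 ⇒ R = 131 N.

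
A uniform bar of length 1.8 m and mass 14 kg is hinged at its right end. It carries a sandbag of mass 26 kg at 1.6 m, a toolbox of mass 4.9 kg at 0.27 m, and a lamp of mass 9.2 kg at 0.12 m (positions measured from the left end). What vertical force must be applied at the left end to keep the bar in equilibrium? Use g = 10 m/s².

Taking torques about the right end:
Beam weight: 14 × 10 = 140 N down at 0.9 m → arm 0.9 m, τ = 140 × 0.9 = 126 N·m counterclockwise.
Sandbag: 26 × 10 = 260 N down at 1.6 m → arm 0.2 m, τ = 260 × 0.2 = 52 N·m counterclockwise.
Toolbox: 4.9 × 10 = 49 N down at 0.27 m → arm 1.53 m, τ = 49 × 1.53 = 74.97 N·m counterclockwise.
Lamp: 9.2 × 10 = 92 N down at 0.12 m → arm 1.68 m, τ = 92 × 1.68 = 154.6 N·m counterclockwise.
Net moment of the loads = 407.6 N·m counterclockwise.
The upward force F acts at the left end, arm 1.8 m, giving F × 1.8 clockwise.
For rotational equilibrium, F × 1.8 = 407.6, so F = 407.6 / 1.8 = 226 N.

F ≈ 226 N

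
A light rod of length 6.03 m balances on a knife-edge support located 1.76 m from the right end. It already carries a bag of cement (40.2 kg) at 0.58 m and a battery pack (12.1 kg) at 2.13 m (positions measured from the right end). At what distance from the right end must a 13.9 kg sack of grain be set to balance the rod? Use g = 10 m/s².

x ≈ 4.85 m from the right end

About the knife-edge support (at 1.76 m from the right end):
Bag of cement: 40.2 × 10 = 402 N down at 0.58 m → arm 1.18 m, τ = 402 × 1.18 = 474.4 N·m clockwise.
Battery pack: 12.1 × 10 = 121 N down at 2.13 m → arm 0.37 m, τ = 121 × 0.37 = 44.77 N·m counterclockwise.
Net moment of existing loads = 429.6 N·m clockwise.
The sack of grain weighs 13.9 × 10 = 139 N and must supply an equal counterclockwise moment, so its lever arm about the knife-edge support is 429.6 / 139 = 3.09 m.
That puts it at 1.76 + 3.09 = 4.85 m from the right end.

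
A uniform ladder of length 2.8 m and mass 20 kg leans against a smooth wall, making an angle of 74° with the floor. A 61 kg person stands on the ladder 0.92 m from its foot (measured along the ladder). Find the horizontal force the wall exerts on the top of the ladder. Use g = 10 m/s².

N_wall ≈ 86.1 N

About the foot of the ladder:
Ladder weight 20×10 = 200 N acts at 1.4 m along the ladder; its horizontal arm is 1.4·cos74° = 0.3859 m → τ = 77.18 N·m clockwise.
Person: 61×10 = 610 N at 0.92 m → arm 0.2536 m → τ = 154.7 N·m clockwise.
Wall normal N acts horizontally at the top; its moment arm is the height L sinθ = 2.8·sin74° = 2.692 m, counterclockwise.
Balancing moments: N × 2.692 = 231.9, giving N = 86.1 N.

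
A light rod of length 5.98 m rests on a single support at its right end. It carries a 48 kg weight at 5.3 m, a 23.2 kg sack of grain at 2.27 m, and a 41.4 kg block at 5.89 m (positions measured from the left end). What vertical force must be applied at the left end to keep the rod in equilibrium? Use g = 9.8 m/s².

F ≈ 201 N

Taking torques about the right end:
Weight: 48 × 9.8 = 470.4 N down at 5.3 m → arm 0.68 m, τ = 470.4 × 0.68 = 319.9 N·m counterclockwise.
Sack of grain: 23.2 × 9.8 = 227.4 N down at 2.27 m → arm 3.71 m, τ = 227.4 × 3.71 = 843.7 N·m counterclockwise.
Block: 41.4 × 9.8 = 405.7 N down at 5.89 m → arm 0.09 m, τ = 405.7 × 0.09 = 36.51 N·m counterclockwise.
Net moment of the loads = 1200 N·m counterclockwise.
The upward force F acts at the left end, arm 5.98 m, giving F × 5.98 clockwise.
Balancing moments: F × 5.98 = 1200, giving F = 1200 / 5.98 = 201 N.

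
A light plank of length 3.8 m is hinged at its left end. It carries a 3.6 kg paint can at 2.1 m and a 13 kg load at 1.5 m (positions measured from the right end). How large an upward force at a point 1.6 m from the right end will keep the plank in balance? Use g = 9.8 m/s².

Take moments about the left end.
Paint can: 3.6 × 9.8 = 35.28 N down at 2.1 m → arm 1.7 m, τ = 35.28 × 1.7 = 59.98 N·m clockwise.
Load: 13 × 9.8 = 127.4 N down at 1.5 m → arm 2.3 m, τ = 127.4 × 2.3 = 293 N·m clockwise.
Net moment of the loads = 353 N·m clockwise.
The upward force F acts at a point 1.6 m from the right end, arm 2.2 m, giving F × 2.2 counterclockwise.
Balancing moments: F × 2.2 = 353, giving F = 353 / 2.2 = 160 N.

F ≈ 160 N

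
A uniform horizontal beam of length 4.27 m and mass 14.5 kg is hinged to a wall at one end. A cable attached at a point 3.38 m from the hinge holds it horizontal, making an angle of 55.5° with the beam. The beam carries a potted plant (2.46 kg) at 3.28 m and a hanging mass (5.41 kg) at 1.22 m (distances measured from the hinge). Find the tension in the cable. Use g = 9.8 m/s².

T ≈ 161 N

Choose the hinge as the axis so the unknown hinge reaction has zero arm there.
Beam weight: 14.5 × 9.8 = 142.1 N down at 2.135 m → arm 2.135 m, τ = 142.1 × 2.135 = 303.4 N·m clockwise.
Potted plant: 2.46 × 9.8 = 24.11 N down at 3.28 m → arm 3.28 m, τ = 24.11 × 3.28 = 79.08 N·m clockwise.
Hanging mass: 5.41 × 9.8 = 53.02 N down at 1.22 m → arm 1.22 m, τ = 53.02 × 1.22 = 64.68 N·m clockwise.
Total clockwise load moment = 447.2 N·m.
The cable tension T acts at 3.38 m; only its component perpendicular to the beam, T sinθ, produces torque. sin 55.5° = 0.8241.
Setting net torque to zero: T × 3.38 × 0.8241 = 447.2 → T = 447.2 / 2.785 = 161 N.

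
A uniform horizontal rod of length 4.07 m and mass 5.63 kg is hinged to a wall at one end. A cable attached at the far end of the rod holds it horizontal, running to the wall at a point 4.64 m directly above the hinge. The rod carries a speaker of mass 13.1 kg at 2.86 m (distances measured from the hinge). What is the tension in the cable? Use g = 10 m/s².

T ≈ 160 N

Sum moments about the hinge (the unknown hinge reaction has zero arm there).
Beam weight: 5.63 × 10 = 56.3 N down at 2.035 m → arm 2.035 m, τ = 56.3 × 2.035 = 114.6 N·m clockwise.
Speaker: 13.1 × 10 = 131 N down at 2.86 m → arm 2.86 m, τ = 131 × 2.86 = 374.7 N·m clockwise.
Total clockwise load moment = 489.3 N·m.
The cable tension T acts at 4.07 m; only its component perpendicular to the rod, T sinθ, produces torque. sinθ = h/√(h²+d²) = 4.64/√(4.64²+4.07²) = 0.7518.
For rotational equilibrium, T × 4.07 × 0.7518 = 489.3, so T = 489.3 / 3.06 = 160 N.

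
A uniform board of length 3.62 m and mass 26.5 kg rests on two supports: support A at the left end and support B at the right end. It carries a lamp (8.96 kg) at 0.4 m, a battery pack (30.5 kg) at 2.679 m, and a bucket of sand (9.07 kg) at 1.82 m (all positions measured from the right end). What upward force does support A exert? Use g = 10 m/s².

R_A ≈ 414 N

Take moments about support B.
Beam weight: 26.5 × 10 = 265 N down at 1.81 m → arm 1.81 m, τ = 265 × 1.81 = 479.7 N·m counterclockwise.
Lamp: 8.96 × 10 = 89.6 N down at 0.4 m → arm 0.4 m, τ = 89.6 × 0.4 = 35.84 N·m counterclockwise.
Battery pack: 30.5 × 10 = 305 N down at 2.679 m → arm 2.679 m, τ = 305 × 2.679 = 817.1 N·m counterclockwise.
Bucket of sand: 9.07 × 10 = 90.7 N down at 1.82 m → arm 1.82 m, τ = 90.7 × 1.82 = 165.1 N·m counterclockwise.
Net load moment about support B = 1498 N·m counterclockwise.
Reaction R at support A is upward at 3.62 m, arm 3.62 m → moment R × 3.62 clockwise.
Setting net torque to zero: R × 3.62 = 1498 → R = 414 N.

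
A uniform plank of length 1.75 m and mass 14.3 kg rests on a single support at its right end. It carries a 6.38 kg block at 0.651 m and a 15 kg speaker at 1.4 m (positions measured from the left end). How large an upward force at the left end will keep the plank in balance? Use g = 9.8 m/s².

F ≈ 139 N

Sum moments about the right end (the unknown pivot reaction has zero arm there).
Beam weight: 14.3 × 9.8 = 140.1 N down at 0.875 m → arm 0.875 m, τ = 140.1 × 0.875 = 122.6 N·m counterclockwise.
Block: 6.38 × 9.8 = 62.52 N down at 0.651 m → arm 1.099 m, τ = 62.52 × 1.099 = 68.71 N·m counterclockwise.
Speaker: 15 × 9.8 = 147 N down at 1.4 m → arm 0.35 m, τ = 147 × 0.35 = 51.45 N·m counterclockwise.
Net moment of the loads = 242.8 N·m counterclockwise.
The upward force F acts at the left end, arm 1.75 m, giving F × 1.75 clockwise.
Balancing moments: F × 1.75 = 242.8, giving F = 242.8 / 1.75 = 139 N.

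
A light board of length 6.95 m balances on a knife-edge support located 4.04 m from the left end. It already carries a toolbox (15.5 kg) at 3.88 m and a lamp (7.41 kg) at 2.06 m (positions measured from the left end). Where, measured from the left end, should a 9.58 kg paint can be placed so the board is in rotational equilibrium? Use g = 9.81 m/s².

Choose the knife-edge support (at 4.04 m from the left end) as the axis so the support reaction has zero arm there.
Toolbox: 15.5 × 9.81 = 152.1 N down at 3.88 m → arm 0.16 m, τ = 152.1 × 0.16 = 24.34 N·m counterclockwise.
Lamp: 7.41 × 9.81 = 72.69 N down at 2.06 m → arm 1.98 m, τ = 72.69 × 1.98 = 143.9 N·m counterclockwise.
Net moment of existing loads = 168.2 N·m counterclockwise.
The paint can weighs 9.58 × 9.81 = 93.98 N and must supply an equal clockwise moment, so its lever arm about the knife-edge support is 168.2 / 93.98 = 1.79 m.
That puts it at 4.04 + 1.79 = 5.83 m from the left end.

x ≈ 5.83 m from the left end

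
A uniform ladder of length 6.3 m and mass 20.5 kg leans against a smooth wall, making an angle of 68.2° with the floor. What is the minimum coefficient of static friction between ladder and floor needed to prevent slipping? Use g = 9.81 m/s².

Taking torques about the foot of the ladder:
Ladder weight 20.5×9.81 = 201.1 N acts at 3.15 m along the ladder; its horizontal arm is 3.15·cos68.2° = 1.17 m → τ = 235.3 N·m clockwise.
Wall normal N acts horizontally at the top; its moment arm is the height L sinθ = 6.3·sin68.2° = 5.849 m, counterclockwise.
Balancing moments: N × 5.849 = 235.3, giving N = 40.23 N.
ΣFx = 0 ⇒ f = N_wall = 40.23 N. ΣFy = 0 ⇒ N_floor = 201.1 N.
μ_min = f / N_floor = 40.23 / 201.1 = 0.2.

μ_min ≈ 0.2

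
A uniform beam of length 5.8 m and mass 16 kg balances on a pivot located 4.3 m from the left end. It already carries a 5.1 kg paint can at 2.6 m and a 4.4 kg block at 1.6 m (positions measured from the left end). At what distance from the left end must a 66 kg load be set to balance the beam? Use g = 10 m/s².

x ≈ 4.95 m from the left end

Sum moments about the pivot (at 4.3 m from the left end) (the support reaction has zero arm there).
Beam weight: 16 × 10 = 160 N down at 2.9 m → arm 1.4 m, τ = 160 × 1.4 = 224 N·m counterclockwise.
Paint can: 5.1 × 10 = 51 N down at 2.6 m → arm 1.7 m, τ = 51 × 1.7 = 86.7 N·m counterclockwise.
Block: 4.4 × 10 = 44 N down at 1.6 m → arm 2.7 m, τ = 44 × 2.7 = 118.8 N·m counterclockwise.
Net moment of existing loads = 429.5 N·m counterclockwise.
The load weighs 66 × 10 = 660 N and must supply an equal clockwise moment, so its lever arm about the pivot is 429.5 / 660 = 0.651 m.
That puts it at 4.3 + 0.651 = 4.95 m from the left end.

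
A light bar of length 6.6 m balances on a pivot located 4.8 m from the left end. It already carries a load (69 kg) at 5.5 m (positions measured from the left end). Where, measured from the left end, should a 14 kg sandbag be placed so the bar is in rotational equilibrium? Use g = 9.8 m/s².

x ≈ 1.35 m from the left end

Sum moments about the pivot (at 4.8 m from the left end) (the support reaction has zero arm there).
Load: 69 × 9.8 = 676.2 N down at 5.5 m → arm 0.7 m, τ = 676.2 × 0.7 = 473.3 N·m clockwise.
Net moment of existing loads = 473.3 N·m clockwise.
The sandbag weighs 14 × 9.8 = 137.2 N and must supply an equal counterclockwise moment, so its lever arm about the pivot is 473.3 / 137.2 = 3.45 m.
That puts it at 4.8 − 3.45 = 1.35 m from the left end.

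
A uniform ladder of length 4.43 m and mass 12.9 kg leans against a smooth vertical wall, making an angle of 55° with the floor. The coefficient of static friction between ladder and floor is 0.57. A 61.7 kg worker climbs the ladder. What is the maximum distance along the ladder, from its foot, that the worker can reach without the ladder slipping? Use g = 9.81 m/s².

d ≈ 3.9 m

Sum moments about the foot of the ladder (the floor normal and friction both act there and drop out).
Ladder weight 12.9×9.81 = 126.5 N acts at 2.215 m along the ladder; its horizontal arm is 2.215·cos55° = 1.27 m → τ = 160.7 N·m clockwise.
Worker weight 61.7×9.81 = 605.3 N at distance d → arm d·cos55° → τ = 605.3·d·0.5736 clockwise.
Wall normal N at the top has arm L sinθ = 3.629 m counterclockwise, so Στ = 0 gives N·3.629 = 160.7 + 347.2·d.
ΣFy = 0 ⇒ N_floor = 731.8 N, so the maximum friction is μ_s·N_floor = 0.57×731.8 = 417.1 N. ΣFx = 0 ⇒ N_wall = f, so at the slipping point N = 417.1 N.
Substituting: 417.1×3.629 = 160.7 + 347.2·d ⇒ d = (1514 − 160.7) / 347.2 = 3.9 m.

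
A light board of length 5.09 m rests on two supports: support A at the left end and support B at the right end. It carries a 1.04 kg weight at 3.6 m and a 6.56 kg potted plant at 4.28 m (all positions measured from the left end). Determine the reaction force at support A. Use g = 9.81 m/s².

Choose support B as the axis so its reaction then has zero moment arm.
Weight: 1.04 × 9.81 = 10.2 N down at 3.6 m → arm 1.49 m, τ = 10.2 × 1.49 = 15.2 N·m counterclockwise.
Potted plant: 6.56 × 9.81 = 64.35 N down at 4.28 m → arm 0.81 m, τ = 64.35 × 0.81 = 52.12 N·m counterclockwise.
Net load moment about support B = 67.32 N·m counterclockwise.
Reaction R at support A is upward at 0 m, arm 5.09 m → moment R × 5.09 clockwise.
Balancing moments: R × 5.09 = 67.32, giving R = 13.2 N.

R_A ≈ 13.2 N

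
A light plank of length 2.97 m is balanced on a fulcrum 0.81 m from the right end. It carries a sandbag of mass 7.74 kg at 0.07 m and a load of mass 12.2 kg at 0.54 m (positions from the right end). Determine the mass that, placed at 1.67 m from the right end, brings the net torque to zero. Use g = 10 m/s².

Sum moments about the fulcrum (at 0.81 m from the right end) (the support reaction has zero arm there).
Sandbag: 7.74 × 10 = 77.4 N down at 0.07 m → arm 0.74 m, τ = 77.4 × 0.74 = 57.28 N·m clockwise.
Load: 12.2 × 10 = 122 N down at 0.54 m → arm 0.27 m, τ = 122 × 0.27 = 32.94 N·m clockwise.
Net moment of known loads = 90.22 N·m clockwise.
An unknown mass m at 1.67 m has arm 0.86 m; its moment is m·g·0.86 counterclockwise.
Balancing moments: m × 10 × 0.86 = 90.22, giving m = 90.22 / (10 × 0.86) = 10.5 kg.

m ≈ 10.5 kg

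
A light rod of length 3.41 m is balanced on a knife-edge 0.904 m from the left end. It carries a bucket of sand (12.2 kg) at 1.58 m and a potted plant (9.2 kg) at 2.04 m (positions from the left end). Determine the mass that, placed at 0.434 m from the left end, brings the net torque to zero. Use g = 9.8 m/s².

m ≈ 39.8 kg

Choose the knife-edge (at 0.904 m from the left end) as the axis so the support reaction has zero arm there.
Bucket of sand: 12.2 × 9.8 = 119.6 N down at 1.58 m → arm 0.676 m, τ = 119.6 × 0.676 = 80.85 N·m clockwise.
Potted plant: 9.2 × 9.8 = 90.16 N down at 2.04 m → arm 1.136 m, τ = 90.16 × 1.136 = 102.4 N·m clockwise.
Net moment of known loads = 183.2 N·m clockwise.
An unknown mass m at 0.434 m has arm 0.47 m; its moment is m·g·0.47 counterclockwise.
For rotational equilibrium, m × 9.8 × 0.47 = 183.2, so m = 183.2 / (9.8 × 0.47) = 39.8 kg.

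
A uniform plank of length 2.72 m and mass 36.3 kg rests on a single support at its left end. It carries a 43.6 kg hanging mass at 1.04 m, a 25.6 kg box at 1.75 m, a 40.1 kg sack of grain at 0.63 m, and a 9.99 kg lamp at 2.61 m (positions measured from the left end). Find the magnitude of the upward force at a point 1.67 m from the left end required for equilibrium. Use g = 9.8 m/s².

Sum moments about the left end (the unknown pivot reaction has zero arm there).
Beam weight: 36.3 × 9.8 = 355.7 N down at 1.36 m → arm 1.36 m, τ = 355.7 × 1.36 = 483.8 N·m clockwise.
Hanging mass: 43.6 × 9.8 = 427.3 N down at 1.04 m → arm 1.04 m, τ = 427.3 × 1.04 = 444.4 N·m clockwise.
Box: 25.6 × 9.8 = 250.9 N down at 1.75 m → arm 1.75 m, τ = 250.9 × 1.75 = 439.1 N·m clockwise.
Sack of grain: 40.1 × 9.8 = 393 N down at 0.63 m → arm 0.63 m, τ = 393 × 0.63 = 247.6 N·m clockwise.
Lamp: 9.99 × 9.8 = 97.9 N down at 2.61 m → arm 2.61 m, τ = 97.9 × 2.61 = 255.5 N·m clockwise.
Net moment of the loads = 1870 N·m clockwise.
The upward force F acts at a point 1.67 m from the left end, arm 1.67 m, giving F × 1.67 counterclockwise.
Στ = 0 ⇒ F × 1.67 = 1870 ⇒ F = 1870 / 1.67 = 1120 N.

F ≈ 1120 N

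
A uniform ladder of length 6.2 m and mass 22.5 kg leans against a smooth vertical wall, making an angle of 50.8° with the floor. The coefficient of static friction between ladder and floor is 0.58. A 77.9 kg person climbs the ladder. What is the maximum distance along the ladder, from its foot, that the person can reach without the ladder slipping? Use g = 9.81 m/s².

d ≈ 4.79 m

Taking torques about the foot of the ladder:
Ladder weight 22.5×9.81 = 220.7 N acts at 3.1 m along the ladder; its horizontal arm is 3.1·cos50.8° = 1.959 m → τ = 432.4 N·m clockwise.
Person weight 77.9×9.81 = 764.2 N at distance d → arm d·cos50.8° → τ = 764.2·d·0.632 clockwise.
Wall normal N at the top has arm L sinθ = 4.805 m counterclockwise, so Στ = 0 gives N·4.805 = 432.4 + 483·d.
ΣFy = 0 ⇒ N_floor = 984.9 N, so the maximum friction is μ_s·N_floor = 0.58×984.9 = 571.2 N. ΣFx = 0 ⇒ N_wall = f, so at the slipping point N = 571.2 N.
Substituting: 571.2×4.805 = 432.4 + 483·d ⇒ d = (2745 − 432.4) / 483 = 4.79 m.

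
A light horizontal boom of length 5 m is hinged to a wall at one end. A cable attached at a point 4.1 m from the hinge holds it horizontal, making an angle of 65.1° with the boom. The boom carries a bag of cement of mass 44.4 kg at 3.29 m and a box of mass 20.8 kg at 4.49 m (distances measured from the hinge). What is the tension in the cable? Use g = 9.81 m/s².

Taking torques about the hinge:
Bag of cement: 44.4 × 9.81 = 435.6 N down at 3.29 m → arm 3.29 m, τ = 435.6 × 3.29 = 1433 N·m clockwise.
Box: 20.8 × 9.81 = 204 N down at 4.49 m → arm 4.49 m, τ = 204 × 4.49 = 916 N·m clockwise.
Total clockwise load moment = 2349 N·m.
The cable tension T acts at 4.1 m; only its component perpendicular to the boom, T sinθ, produces torque. sin 65.1° = 0.907.
Στ = 0 ⇒ T × 4.1 × 0.907 = 2349 ⇒ T = 2349 / 3.719 = 632 N.

T ≈ 632 N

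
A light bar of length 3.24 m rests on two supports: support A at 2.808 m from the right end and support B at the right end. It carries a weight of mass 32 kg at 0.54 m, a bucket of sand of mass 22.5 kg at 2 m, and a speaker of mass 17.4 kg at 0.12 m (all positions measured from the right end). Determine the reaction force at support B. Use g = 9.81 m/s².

Sum moments about support A (its reaction then has zero moment arm).
Weight: 32 × 9.81 = 313.9 N down at 0.54 m → arm 2.268 m, τ = 313.9 × 2.268 = 711.9 N·m clockwise.
Bucket of sand: 22.5 × 9.81 = 220.7 N down at 2 m → arm 0.808 m, τ = 220.7 × 0.808 = 178.3 N·m clockwise.
Speaker: 17.4 × 9.81 = 170.7 N down at 0.12 m → arm 2.688 m, τ = 170.7 × 2.688 = 458.8 N·m clockwise.
Net load moment about support A = 1349 N·m clockwise.
Reaction R at support B is upward at 0 m, arm 2.808 m → moment R × 2.808 counterclockwise.
Setting net torque to zero: R × 2.808 = 1349 → R = 480 N.

R_B ≈ 480 N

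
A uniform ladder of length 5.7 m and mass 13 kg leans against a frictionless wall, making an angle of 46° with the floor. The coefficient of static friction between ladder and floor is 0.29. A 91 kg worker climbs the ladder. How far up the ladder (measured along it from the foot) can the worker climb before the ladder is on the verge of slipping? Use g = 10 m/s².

d ≈ 1.55 m

Take moments about the foot of the ladder.
Ladder weight 13×10 = 130 N acts at 2.85 m along the ladder; its horizontal arm is 2.85·cos46° = 1.98 m → τ = 257.4 N·m clockwise.
Worker weight 91×10 = 910 N at distance d → arm d·cos46° → τ = 910·d·0.6947 clockwise.
Wall normal N at the top has arm L sinθ = 4.1 m counterclockwise, so Στ = 0 gives N·4.1 = 257.4 + 632.2·d.
ΣFy = 0 ⇒ N_floor = 1040 N, so the maximum friction is μ_s·N_floor = 0.29×1040 = 301.6 N. ΣFx = 0 ⇒ N_wall = f, so at the slipping point N = 301.6 N.
Substituting: 301.6×4.1 = 257.4 + 632.2·d ⇒ d = (1237 − 257.4) / 632.2 = 1.55 m.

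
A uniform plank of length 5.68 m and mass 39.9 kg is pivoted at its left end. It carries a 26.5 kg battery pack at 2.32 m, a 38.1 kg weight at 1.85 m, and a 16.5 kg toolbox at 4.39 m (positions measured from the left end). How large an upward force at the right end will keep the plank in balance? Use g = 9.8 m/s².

F ≈ 548 N

Sum moments about the left end (the unknown pivot reaction has zero arm there).
Beam weight: 39.9 × 9.8 = 391 N down at 2.84 m → arm 2.84 m, τ = 391 × 2.84 = 1110 N·m clockwise.
Battery pack: 26.5 × 9.8 = 259.7 N down at 2.32 m → arm 2.32 m, τ = 259.7 × 2.32 = 602.5 N·m clockwise.
Weight: 38.1 × 9.8 = 373.4 N down at 1.85 m → arm 1.85 m, τ = 373.4 × 1.85 = 690.8 N·m clockwise.
Toolbox: 16.5 × 9.8 = 161.7 N down at 4.39 m → arm 4.39 m, τ = 161.7 × 4.39 = 709.9 N·m clockwise.
Net moment of the loads = 3113 N·m clockwise.
The upward force F acts at the right end, arm 5.68 m, giving F × 5.68 counterclockwise.
Balancing moments: F × 5.68 = 3113, giving F = 3113 / 5.68 = 548 N.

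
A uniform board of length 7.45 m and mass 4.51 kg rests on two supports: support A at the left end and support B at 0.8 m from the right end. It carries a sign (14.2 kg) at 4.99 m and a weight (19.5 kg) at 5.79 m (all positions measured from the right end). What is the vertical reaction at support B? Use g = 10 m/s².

R_B ≈ 126 N

Taking torques about support A:
Beam weight: 4.51 × 10 = 45.1 N down at 3.725 m → arm 3.725 m, τ = 45.1 × 3.725 = 168 N·m clockwise.
Sign: 14.2 × 10 = 142 N down at 4.99 m → arm 2.46 m, τ = 142 × 2.46 = 349.3 N·m clockwise.
Weight: 19.5 × 10 = 195 N down at 5.79 m → arm 1.66 m, τ = 195 × 1.66 = 323.7 N·m clockwise.
Net load moment about support A = 841 N·m clockwise.
Reaction R at support B is upward at 0.8 m, arm 6.65 m → moment R × 6.65 counterclockwise.
Balancing moments: R × 6.65 = 841, giving R = 126 N.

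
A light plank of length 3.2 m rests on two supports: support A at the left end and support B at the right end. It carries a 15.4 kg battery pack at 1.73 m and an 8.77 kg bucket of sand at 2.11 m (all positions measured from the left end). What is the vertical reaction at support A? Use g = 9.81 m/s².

Taking torques about support B:
Battery pack: 15.4 × 9.81 = 151.1 N down at 1.73 m → arm 1.47 m, τ = 151.1 × 1.47 = 222.1 N·m counterclockwise.
Bucket of sand: 8.77 × 9.81 = 86.03 N down at 2.11 m → arm 1.09 m, τ = 86.03 × 1.09 = 93.77 N·m counterclockwise.
Net load moment about support B = 315.9 N·m counterclockwise.
Reaction R at support A is upward at 0 m, arm 3.2 m → moment R × 3.2 clockwise.
Balancing moments: R × 3.2 = 315.9, giving R = 98.7 N.

R_A ≈ 98.7 N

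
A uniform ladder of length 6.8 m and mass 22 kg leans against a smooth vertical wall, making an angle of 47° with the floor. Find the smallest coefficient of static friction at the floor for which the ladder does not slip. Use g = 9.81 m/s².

Choose the foot of the ladder as the axis so the floor normal and friction both act there and drop out.
Ladder weight 22×9.81 = 215.8 N acts at 3.4 m along the ladder; its horizontal arm is 3.4·cos47° = 2.319 m → τ = 500.4 N·m clockwise.
Wall normal N acts horizontally at the top; its moment arm is the height L sinθ = 6.8·sin47° = 4.973 m, counterclockwise.
Στ = 0 ⇒ N × 4.973 = 500.4 ⇒ N = 100.6 N.
ΣFx = 0 ⇒ f = N_wall = 100.6 N. ΣFy = 0 ⇒ N_floor = 215.8 N.
μ_min = f / N_floor = 100.6 / 215.8 = 0.466.

μ_min ≈ 0.466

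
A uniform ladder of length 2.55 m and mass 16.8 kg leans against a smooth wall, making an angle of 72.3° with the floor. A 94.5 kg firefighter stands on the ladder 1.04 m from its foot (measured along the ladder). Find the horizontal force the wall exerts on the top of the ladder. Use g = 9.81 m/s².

N_wall ≈ 147 N

Taking torques about the foot of the ladder:
Ladder weight 16.8×9.81 = 164.8 N acts at 1.275 m along the ladder; its horizontal arm is 1.275·cos72.3° = 0.3876 m → τ = 63.88 N·m clockwise.
Firefighter: 94.5×9.81 = 927 N at 1.04 m → arm 0.3162 m → τ = 293.1 N·m clockwise.
Wall normal N acts horizontally at the top; its moment arm is the height L sinθ = 2.55·sin72.3° = 2.429 m, counterclockwise.
Setting net torque to zero: N × 2.429 = 357 → N = 147 N.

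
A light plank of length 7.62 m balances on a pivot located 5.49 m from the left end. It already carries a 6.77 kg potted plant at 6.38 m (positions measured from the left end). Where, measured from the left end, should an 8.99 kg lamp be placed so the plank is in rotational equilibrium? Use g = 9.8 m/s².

Take moments about the pivot (at 5.49 m from the left end).
Potted plant: 6.77 × 9.8 = 66.35 N down at 6.38 m → arm 0.89 m, τ = 66.35 × 0.89 = 59.05 N·m clockwise.
Net moment of existing loads = 59.05 N·m clockwise.
The lamp weighs 8.99 × 9.8 = 88.1 N and must supply an equal counterclockwise moment, so its lever arm about the pivot is 59.05 / 88.1 = 0.67 m.
That puts it at 5.49 − 0.67 = 4.82 m from the left end.

x ≈ 4.82 m from the left end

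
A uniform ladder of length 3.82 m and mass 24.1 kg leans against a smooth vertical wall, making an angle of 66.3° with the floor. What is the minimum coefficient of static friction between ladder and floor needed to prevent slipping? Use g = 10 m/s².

μ_min ≈ 0.219

Choose the foot of the ladder as the axis so the floor normal and friction both act there and drop out.
Ladder weight 24.1×10 = 241 N acts at 1.91 m along the ladder; its horizontal arm is 1.91·cos66.3° = 0.7677 m → τ = 185 N·m clockwise.
Wall normal N acts horizontally at the top; its moment arm is the height L sinθ = 3.82·sin66.3° = 3.498 m, counterclockwise.
Στ = 0 ⇒ N × 3.498 = 185 ⇒ N = 52.89 N.
ΣFx = 0 ⇒ f = N_wall = 52.89 N. ΣFy = 0 ⇒ N_floor = 241 N.
μ_min = f / N_floor = 52.89 / 241 = 0.219.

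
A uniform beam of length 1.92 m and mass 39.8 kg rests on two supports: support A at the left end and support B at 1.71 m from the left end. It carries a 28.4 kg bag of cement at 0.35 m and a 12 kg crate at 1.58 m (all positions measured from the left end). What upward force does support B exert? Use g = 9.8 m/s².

R_B ≈ 385 N

Sum moments about support A (its reaction then has zero moment arm).
Beam weight: 39.8 × 9.8 = 390 N down at 0.96 m → arm 0.96 m, τ = 390 × 0.96 = 374.4 N·m clockwise.
Bag of cement: 28.4 × 9.8 = 278.3 N down at 0.35 m → arm 0.35 m, τ = 278.3 × 0.35 = 97.41 N·m clockwise.
Crate: 12 × 9.8 = 117.6 N down at 1.58 m → arm 1.58 m, τ = 117.6 × 1.58 = 185.8 N·m clockwise.
Net load moment about support A = 657.6 N·m clockwise.
Reaction R at support B is upward at 1.71 m, arm 1.71 m → moment R × 1.71 counterclockwise.
Στ = 0 ⇒ R × 1.71 = 657.6 ⇒ R = 385 N.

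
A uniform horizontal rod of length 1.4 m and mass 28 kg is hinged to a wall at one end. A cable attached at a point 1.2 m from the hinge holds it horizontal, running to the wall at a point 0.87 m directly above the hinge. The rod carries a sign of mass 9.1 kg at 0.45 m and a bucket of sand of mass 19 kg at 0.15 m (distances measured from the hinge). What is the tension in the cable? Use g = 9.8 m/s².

T ≈ 369 N

Taking torques about the hinge:
Beam weight: 28 × 9.8 = 274.4 N down at 0.7 m → arm 0.7 m, τ = 274.4 × 0.7 = 192.1 N·m clockwise.
Sign: 9.1 × 9.8 = 89.18 N down at 0.45 m → arm 0.45 m, τ = 89.18 × 0.45 = 40.13 N·m clockwise.
Bucket of sand: 19 × 9.8 = 186.2 N down at 0.15 m → arm 0.15 m, τ = 186.2 × 0.15 = 27.93 N·m clockwise.
Total clockwise load moment = 260.2 N·m.
The cable tension T acts at 1.2 m; only its component perpendicular to the rod, T sinθ, produces torque. sinθ = h/√(h²+d²) = 0.87/√(0.87²+1.2²) = 0.587.
Setting net torque to zero: T × 1.2 × 0.587 = 260.2 → T = 260.2 / 0.7044 = 369 N.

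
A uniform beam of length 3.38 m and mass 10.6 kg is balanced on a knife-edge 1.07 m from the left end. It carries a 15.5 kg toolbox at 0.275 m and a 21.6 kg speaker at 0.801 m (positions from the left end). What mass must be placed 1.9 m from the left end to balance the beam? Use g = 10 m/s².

m ≈ 13.9 kg

Take moments about the knife-edge (at 1.07 m from the left end).
Beam weight: 10.6 × 10 = 106 N down at 1.69 m → arm 0.62 m, τ = 106 × 0.62 = 65.72 N·m clockwise.
Toolbox: 15.5 × 10 = 155 N down at 0.275 m → arm 0.795 m, τ = 155 × 0.795 = 123.2 N·m counterclockwise.
Speaker: 21.6 × 10 = 216 N down at 0.801 m → arm 0.269 m, τ = 216 × 0.269 = 58.1 N·m counterclockwise.
Net moment of known loads = 115.6 N·m counterclockwise.
An unknown mass m at 1.9 m has arm 0.83 m; its moment is m·g·0.83 clockwise.
Setting net torque to zero: m × 10 × 0.83 = 115.6 → m = 115.6 / (10 × 0.83) = 13.9 kg.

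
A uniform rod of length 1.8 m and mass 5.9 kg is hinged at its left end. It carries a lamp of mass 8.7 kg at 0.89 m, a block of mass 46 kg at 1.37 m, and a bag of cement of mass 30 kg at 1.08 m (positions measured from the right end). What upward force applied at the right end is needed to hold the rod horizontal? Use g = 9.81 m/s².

F ≈ 298 N

About the left end:
Beam weight: 5.9 × 9.81 = 57.88 N down at 0.9 m → arm 0.9 m, τ = 57.88 × 0.9 = 52.09 N·m clockwise.
Lamp: 8.7 × 9.81 = 85.35 N down at 0.89 m → arm 0.91 m, τ = 85.35 × 0.91 = 77.67 N·m clockwise.
Block: 46 × 9.81 = 451.3 N down at 1.37 m → arm 0.43 m, τ = 451.3 × 0.43 = 194.1 N·m clockwise.
Bag of cement: 30 × 9.81 = 294.3 N down at 1.08 m → arm 0.72 m, τ = 294.3 × 0.72 = 211.9 N·m clockwise.
Net moment of the loads = 535.8 N·m clockwise.
The upward force F acts at the right end, arm 1.8 m, giving F × 1.8 counterclockwise.
Setting net torque to zero: F × 1.8 = 535.8 → F = 535.8 / 1.8 = 298 N.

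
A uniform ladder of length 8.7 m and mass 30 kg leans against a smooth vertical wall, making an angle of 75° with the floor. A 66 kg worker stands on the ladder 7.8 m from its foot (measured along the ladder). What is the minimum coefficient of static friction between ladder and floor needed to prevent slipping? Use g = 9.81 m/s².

Take moments about the foot of the ladder.
Ladder weight 30×9.81 = 294.3 N acts at 4.35 m along the ladder; its horizontal arm is 4.35·cos75° = 1.126 m → τ = 331.4 N·m clockwise.
Worker: 66×9.81 = 647.5 N at 7.8 m → arm 2.019 m → τ = 1307 N·m clockwise.
Wall normal N acts horizontally at the top; its moment arm is the height L sinθ = 8.7·sin75° = 8.404 m, counterclockwise.
Balancing moments: N × 8.404 = 1638, giving N = 194.9 N.
ΣFx = 0 ⇒ f = N_wall = 194.9 N. ΣFy = 0 ⇒ N_floor = 941.8 N.
μ_min = f / N_floor = 194.9 / 941.8 = 0.207.

μ_min ≈ 0.207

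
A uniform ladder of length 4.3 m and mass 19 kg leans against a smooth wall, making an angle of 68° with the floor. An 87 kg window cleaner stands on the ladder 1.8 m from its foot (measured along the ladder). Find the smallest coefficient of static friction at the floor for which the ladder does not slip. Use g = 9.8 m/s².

Sum moments about the foot of the ladder (the floor normal and friction both act there and drop out).
Ladder weight 19×9.8 = 186.2 N acts at 2.15 m along the ladder; its horizontal arm is 2.15·cos68° = 0.8054 m → τ = 150 N·m clockwise.
Window cleaner: 87×9.8 = 852.6 N at 1.8 m → arm 0.6743 m → τ = 574.9 N·m clockwise.
Wall normal N acts horizontally at the top; its moment arm is the height L sinθ = 4.3·sin68° = 3.987 m, counterclockwise.
Balancing moments: N × 3.987 = 724.9, giving N = 181.8 N.
ΣFx = 0 ⇒ f = N_wall = 181.8 N. ΣFy = 0 ⇒ N_floor = 1039 N.
μ_min = f / N_floor = 181.8 / 1039 = 0.175.

μ_min ≈ 0.175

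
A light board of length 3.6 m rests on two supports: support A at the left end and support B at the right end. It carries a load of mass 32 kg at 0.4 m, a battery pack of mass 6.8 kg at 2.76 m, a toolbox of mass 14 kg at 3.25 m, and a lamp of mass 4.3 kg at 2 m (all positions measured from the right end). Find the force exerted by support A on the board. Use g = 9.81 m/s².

R_A ≈ 233 N

Choose support B as the axis so its reaction then has zero moment arm.
Load: 32 × 9.81 = 313.9 N down at 0.4 m → arm 0.4 m, τ = 313.9 × 0.4 = 125.6 N·m counterclockwise.
Battery pack: 6.8 × 9.81 = 66.71 N down at 2.76 m → arm 2.76 m, τ = 66.71 × 2.76 = 184.1 N·m counterclockwise.
Toolbox: 14 × 9.81 = 137.3 N down at 3.25 m → arm 3.25 m, τ = 137.3 × 3.25 = 446.2 N·m counterclockwise.
Lamp: 4.3 × 9.81 = 42.18 N down at 2 m → arm 2 m, τ = 42.18 × 2 = 84.36 N·m counterclockwise.
Net load moment about support B = 840.3 N·m counterclockwise.
Reaction R at support A is upward at 3.6 m, arm 3.6 m → moment R × 3.6 clockwise.
For rotational equilibrium, R × 3.6 = 840.3, so R = 233 N.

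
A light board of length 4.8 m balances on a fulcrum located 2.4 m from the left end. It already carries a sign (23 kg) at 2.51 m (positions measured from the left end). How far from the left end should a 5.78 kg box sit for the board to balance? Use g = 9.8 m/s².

x ≈ 1.96 m from the left end

Sum moments about the fulcrum (at 2.4 m from the left end) (the support reaction has zero arm there).
Sign: 23 × 9.8 = 225.4 N down at 2.51 m → arm 0.11 m, τ = 225.4 × 0.11 = 24.79 N·m clockwise.
Net moment of existing loads = 24.79 N·m clockwise.
The box weighs 5.78 × 9.8 = 56.64 N and must supply an equal counterclockwise moment, so its lever arm about the fulcrum is 24.79 / 56.64 = 0.438 m.
That puts it at 2.4 − 0.438 = 1.96 m from the left end.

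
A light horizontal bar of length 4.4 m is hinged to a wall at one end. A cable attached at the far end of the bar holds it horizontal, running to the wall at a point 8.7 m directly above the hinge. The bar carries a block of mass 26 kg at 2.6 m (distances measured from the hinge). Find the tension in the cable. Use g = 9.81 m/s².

T ≈ 169 N

Taking torques about the hinge:
Block: 26 × 9.81 = 255.1 N down at 2.6 m → arm 2.6 m, τ = 255.1 × 2.6 = 663.3 N·m clockwise.
Total clockwise load moment = 663.3 N·m.
The cable tension T acts at 4.4 m; only its component perpendicular to the bar, T sinθ, produces torque. sinθ = h/√(h²+d²) = 8.7/√(8.7²+4.4²) = 0.8924.
Setting net torque to zero: T × 4.4 × 0.8924 = 663.3 → T = 663.3 / 3.927 = 169 N.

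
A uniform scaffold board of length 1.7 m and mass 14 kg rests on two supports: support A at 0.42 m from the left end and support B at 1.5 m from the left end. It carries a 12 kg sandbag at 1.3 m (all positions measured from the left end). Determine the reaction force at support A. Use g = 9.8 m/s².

Taking torques about support B:
Beam weight: 14 × 9.8 = 137.2 N down at 0.85 m → arm 0.65 m, τ = 137.2 × 0.65 = 89.18 N·m counterclockwise.
Sandbag: 12 × 9.8 = 117.6 N down at 1.3 m → arm 0.2 m, τ = 117.6 × 0.2 = 23.52 N·m counterclockwise.
Net load moment about support B = 112.7 N·m counterclockwise.
Reaction R at support A is upward at 0.42 m, arm 1.08 m → moment R × 1.08 clockwise.
Balancing moments: R × 1.08 = 112.7, giving R = 104 N.

R_A ≈ 104 N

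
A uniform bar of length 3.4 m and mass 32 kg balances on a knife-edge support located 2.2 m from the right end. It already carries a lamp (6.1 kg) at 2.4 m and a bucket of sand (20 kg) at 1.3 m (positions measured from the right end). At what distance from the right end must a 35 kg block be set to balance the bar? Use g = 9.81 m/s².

x ≈ 3.14 m from the right end

Taking torques about the knife-edge support (at 2.2 m from the right end):
Beam weight: 32 × 9.81 = 313.9 N down at 1.7 m → arm 0.5 m, τ = 313.9 × 0.5 = 156.9 N·m clockwise.
Lamp: 6.1 × 9.81 = 59.84 N down at 2.4 m → arm 0.2 m, τ = 59.84 × 0.2 = 11.97 N·m counterclockwise.
Bucket of sand: 20 × 9.81 = 196.2 N down at 1.3 m → arm 0.9 m, τ = 196.2 × 0.9 = 176.6 N·m clockwise.
Net moment of existing loads = 321.5 N·m clockwise.
The block weighs 35 × 9.81 = 343.4 N and must supply an equal counterclockwise moment, so its lever arm about the knife-edge support is 321.5 / 343.4 = 0.936 m.
That puts it at 2.2 + 0.936 = 3.14 m from the right end.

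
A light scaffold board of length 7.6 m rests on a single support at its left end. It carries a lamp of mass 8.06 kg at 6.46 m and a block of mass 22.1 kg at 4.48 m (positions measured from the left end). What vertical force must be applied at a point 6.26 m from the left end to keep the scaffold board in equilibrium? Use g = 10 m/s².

F ≈ 241 N

Choose the left end as the axis so the unknown pivot reaction has zero arm there.
Lamp: 8.06 × 10 = 80.6 N down at 6.46 m → arm 6.46 m, τ = 80.6 × 6.46 = 520.7 N·m clockwise.
Block: 22.1 × 10 = 221 N down at 4.48 m → arm 4.48 m, τ = 221 × 4.48 = 990.1 N·m clockwise.
Net moment of the loads = 1511 N·m clockwise.
The upward force F acts at a point 6.26 m from the left end, arm 6.26 m, giving F × 6.26 counterclockwise.
Balancing moments: F × 6.26 = 1511, giving F = 1511 / 6.26 = 241 N.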